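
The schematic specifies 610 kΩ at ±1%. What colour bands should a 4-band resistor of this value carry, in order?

610000 Ω = 61 × 10^4.
6 → blue
1 → brown
Multiplier 10^4 → yellow.
±1% tolerance → brown.

blue, brown, yellow, brown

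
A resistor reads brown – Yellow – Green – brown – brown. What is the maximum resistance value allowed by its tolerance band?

Brown → 1 (first significant figure)
Yellow → 4 (second significant figure)
Green → 5 (third significant figure)
Brown → ×10 multiplier
Brown → ±1% tolerance
145 × 10 = 1450 Ω
Maximum = 1450 × (1 + 1/100) = 1464.5 Ω.

1464.5 Ω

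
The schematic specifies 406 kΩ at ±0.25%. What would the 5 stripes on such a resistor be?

yellow, black, blue, orange, blue

406000 Ω = 406 × 10^3.
4 → yellow
0 → black
6 → blue
Multiplier 10^3 → orange.
±0.25% tolerance → blue.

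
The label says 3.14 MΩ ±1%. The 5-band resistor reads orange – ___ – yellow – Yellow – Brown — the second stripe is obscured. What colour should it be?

3140000 Ω = 314 × 10^4.
The second band gives digit 1 of the significand, and 1 is brown.

brown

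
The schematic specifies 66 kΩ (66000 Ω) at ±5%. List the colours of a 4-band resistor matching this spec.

66000 Ω = 66 × 10^3.
6 → blue
6 → blue
Multiplier 10^3 → orange.
±5% tolerance → gold.

blue, blue, orange, gold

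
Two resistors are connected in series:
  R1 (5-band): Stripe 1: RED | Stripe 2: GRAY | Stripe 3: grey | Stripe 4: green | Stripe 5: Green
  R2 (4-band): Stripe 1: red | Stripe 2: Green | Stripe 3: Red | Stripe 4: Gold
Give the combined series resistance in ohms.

R1: red, grey, grey → 288; green ×10^5 → 28800000 Ω.
R2: red, green → 25; red ×10^2 → 2500 Ω.
Series: 28800000 + 2500 = 28802500 Ω.

28802500 Ω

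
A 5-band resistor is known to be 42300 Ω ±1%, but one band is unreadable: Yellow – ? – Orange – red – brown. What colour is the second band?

red

42300 Ω = 423 × 10^2.
The second band gives digit 2 of the significand, and 2 is red.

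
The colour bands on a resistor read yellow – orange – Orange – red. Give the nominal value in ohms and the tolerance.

43000 Ω ±2%

Yellow → 4 (first significant figure)
Orange → 3 (second significant figure)
Orange → ×10^3 multiplier
Red → ±2% tolerance
43 × 1000 = 43000 Ω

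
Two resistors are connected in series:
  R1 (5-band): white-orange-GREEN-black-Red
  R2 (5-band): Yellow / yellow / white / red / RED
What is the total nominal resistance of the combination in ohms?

45835 Ω

R1: white, orange, green → 935; black ×1 → 935 Ω.
R2: yellow, yellow, white → 449; red ×10^2 → 44900 Ω.
Series: 935 + 44900 = 45835 Ω.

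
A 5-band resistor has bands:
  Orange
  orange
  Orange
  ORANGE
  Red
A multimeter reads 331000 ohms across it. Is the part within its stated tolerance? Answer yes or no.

yes

Orange → 3 (first significant figure)
Orange → 3 (second significant figure)
Orange → 3 (third significant figure)
Orange → ×10^3 multiplier
Red → ±2% tolerance
333 × 1000 = 333000 Ω
Allowed range: 326340 Ω to 339660 Ω.
331000 ohms lies inside that range.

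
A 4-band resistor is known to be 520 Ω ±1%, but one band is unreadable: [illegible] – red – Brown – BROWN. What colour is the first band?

520 Ω = 52 × 10^1.
The first band gives digit 5 of the significand, and 5 is green.

green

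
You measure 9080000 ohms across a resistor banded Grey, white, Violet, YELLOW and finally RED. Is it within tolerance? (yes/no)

Grey → 8 (first significant figure)
White → 9 (second significant figure)
Violet → 7 (third significant figure)
Yellow → ×10^4 multiplier
Red → ±2% tolerance
897 × 10000 = 8970000 Ω
Allowed range: 8790600 Ω to 9149400 Ω.
9080000 ohms lies inside that range.

yes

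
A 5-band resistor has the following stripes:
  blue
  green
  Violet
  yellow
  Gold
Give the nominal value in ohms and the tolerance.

6570000 Ω ±5%

Blue → 6 (first significant figure)
Green → 5 (second significant figure)
Violet → 7 (third significant figure)
Yellow → ×10^4 multiplier
Gold → ±5% tolerance
657 × 10000 = 6570000 Ω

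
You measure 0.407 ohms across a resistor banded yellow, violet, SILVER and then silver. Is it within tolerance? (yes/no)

no

Yellow → 4 (first significant figure)
Violet → 7 (second significant figure)
Silver → ×0.01 multiplier
Silver → ±10% tolerance
47 × 0.01 = 0.47 Ω
Allowed range: 0.423 Ω to 0.517 Ω.
0.407 ohms lies outside that range.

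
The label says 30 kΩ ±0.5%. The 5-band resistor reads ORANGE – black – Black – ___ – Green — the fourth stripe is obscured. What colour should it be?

red

30000 Ω = 300 × 10^2.
The fourth band is the multiplier, 10^2, which is red.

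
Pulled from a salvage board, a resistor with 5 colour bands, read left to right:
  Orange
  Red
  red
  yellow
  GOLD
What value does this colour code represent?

Orange → 3 (first significant figure)
Red → 2 (second significant figure)
Red → 2 (third significant figure)
Yellow → ×10^4 multiplier
322 × 10000 = 3220000 Ω

3220000 Ω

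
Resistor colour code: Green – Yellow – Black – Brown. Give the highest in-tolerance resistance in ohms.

Green → 5 (first significant figure)
Yellow → 4 (second significant figure)
Black → ×1 multiplier
Brown → ±1% tolerance
54 × 1 = 54 Ω
Highest = 54 × (1 + 1/100) = 54.54 Ω.

54.54 Ω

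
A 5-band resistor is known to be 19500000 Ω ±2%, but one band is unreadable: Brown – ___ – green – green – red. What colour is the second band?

white

19500000 Ω = 195 × 10^5.
The second band gives digit 9 of the significand, and 9 is white.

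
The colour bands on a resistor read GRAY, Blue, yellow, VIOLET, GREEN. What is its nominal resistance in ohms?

8640000000 Ω

Grey → 8 (first significant figure)
Blue → 6 (second significant figure)
Yellow → 4 (third significant figure)
Violet → ×10^7 multiplier
864 × 10000000 = 8640000000 Ω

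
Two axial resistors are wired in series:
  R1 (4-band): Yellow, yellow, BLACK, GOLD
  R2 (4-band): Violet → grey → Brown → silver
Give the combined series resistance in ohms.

R1: yellow, yellow → 44; black ×1 → 44 Ω.
R2: violet, grey → 78; brown ×10 → 780 Ω.
Series: 44 + 780 = 824 Ω.

824 Ω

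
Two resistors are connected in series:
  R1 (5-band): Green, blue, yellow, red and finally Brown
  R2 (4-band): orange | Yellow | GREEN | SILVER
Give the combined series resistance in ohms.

R1: green, blue, yellow → 564; red ×10^2 → 56400 Ω.
R2: orange, yellow → 34; green ×10^5 → 3400000 Ω.
Series: 56400 + 3400000 = 3456400 Ω.

3456400 Ω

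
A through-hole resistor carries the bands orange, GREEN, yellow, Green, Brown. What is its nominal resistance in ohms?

35400000 Ω

Orange → 3 (first significant figure)
Green → 5 (second significant figure)
Yellow → 4 (third significant figure)
Green → ×10^5 multiplier
354 × 100000 = 35400000 Ω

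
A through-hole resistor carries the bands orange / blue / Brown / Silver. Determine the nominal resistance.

360 Ω

Orange → 3 (first significant figure)
Blue → 6 (second significant figure)
Brown → ×10 multiplier
36 × 10 = 360 Ω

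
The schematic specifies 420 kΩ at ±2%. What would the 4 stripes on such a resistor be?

yellow, red, yellow, red

420000 Ω = 42 × 10^4.
4 → yellow
2 → red
Multiplier 10^4 → yellow.
±2% tolerance → red.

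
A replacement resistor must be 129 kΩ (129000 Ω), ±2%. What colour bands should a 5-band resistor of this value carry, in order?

brown, red, white, orange, red

129000 Ω = 129 × 10^3.
1 → brown
2 → red
9 → white
Multiplier 10^3 → orange.
±2% tolerance → red.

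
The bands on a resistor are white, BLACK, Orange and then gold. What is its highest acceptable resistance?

White → 9 (first significant figure)
Black → 0 (second significant figure)
Orange → ×10^3 multiplier
Gold → ±5% tolerance
90 × 1000 = 90000 Ω
Highest = 90000 × (1 + 5/100) = 94500 Ω.

94500 Ω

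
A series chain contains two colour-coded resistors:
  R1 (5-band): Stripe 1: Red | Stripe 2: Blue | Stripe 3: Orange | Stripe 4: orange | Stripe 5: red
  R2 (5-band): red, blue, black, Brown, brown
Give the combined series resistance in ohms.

R1: red, blue, orange → 263; orange ×10^3 → 263000 Ω.
R2: red, blue, black → 260; brown ×10 → 2600 Ω.
Series: 263000 + 2600 = 265600 Ω.

265600 Ω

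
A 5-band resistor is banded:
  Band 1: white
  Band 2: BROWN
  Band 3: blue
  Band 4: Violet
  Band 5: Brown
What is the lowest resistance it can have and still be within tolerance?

White → 9 (first significant figure)
Brown → 1 (second significant figure)
Blue → 6 (third significant figure)
Violet → ×10^7 multiplier
Brown → ±1% tolerance
916 × 10000000 = 9160000000 Ω
Lowest = 9160000000 × (1 − 1/100) = 9068400000 Ω.

9068400000 Ω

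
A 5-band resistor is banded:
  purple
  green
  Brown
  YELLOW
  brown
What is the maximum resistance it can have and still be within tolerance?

Violet → 7 (first significant figure)
Green → 5 (second significant figure)
Brown → 1 (third significant figure)
Yellow → ×10^4 multiplier
Brown → ±1% tolerance
751 × 10000 = 7510000 Ω
Maximum = 7510000 × (1 + 1/100) = 7585100 Ω.

7585100 Ω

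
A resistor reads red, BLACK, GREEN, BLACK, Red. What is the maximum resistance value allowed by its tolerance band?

209.1 Ω

Red → 2 (first significant figure)
Black → 0 (second significant figure)
Green → 5 (third significant figure)
Black → ×1 multiplier
Red → ±2% tolerance
205 × 1 = 205 Ω
Maximum = 205 × (1 + 2/100) = 209.1 Ω.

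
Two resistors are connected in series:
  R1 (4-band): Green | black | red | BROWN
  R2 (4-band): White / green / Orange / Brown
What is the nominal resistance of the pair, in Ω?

100000 Ω

R1: green, black → 50; red ×10^2 → 5000 Ω.
R2: white, green → 95; orange ×10^3 → 95000 Ω.
Series: 5000 + 95000 = 100000 Ω.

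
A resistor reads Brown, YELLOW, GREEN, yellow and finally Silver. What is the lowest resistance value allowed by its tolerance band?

1305000 Ω

Brown → 1 (first significant figure)
Yellow → 4 (second significant figure)
Green → 5 (third significant figure)
Yellow → ×10^4 multiplier
Silver → ±10% tolerance
145 × 10000 = 1450000 Ω
Lowest = 1450000 × (1 − 10/100) = 1305000 Ω.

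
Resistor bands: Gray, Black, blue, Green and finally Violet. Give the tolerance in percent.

±0.1%

The last band, violet, is the tolerance band.
Violet corresponds to ±0.1%.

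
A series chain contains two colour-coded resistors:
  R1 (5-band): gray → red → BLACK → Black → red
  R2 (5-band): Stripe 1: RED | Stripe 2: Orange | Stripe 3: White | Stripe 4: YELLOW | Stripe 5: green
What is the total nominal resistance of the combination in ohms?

R1: grey, red, black → 820; black ×1 → 820 Ω.
R2: red, orange, white → 239; yellow ×10^4 → 2390000 Ω.
Series: 820 + 2390000 = 2390820 Ω.

2390820 Ω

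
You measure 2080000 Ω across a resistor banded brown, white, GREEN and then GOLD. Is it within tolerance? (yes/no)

Brown → 1 (first significant figure)
White → 9 (second significant figure)
Green → ×10^5 multiplier
Gold → ±5% tolerance
19 × 100000 = 1900000 Ω
Allowed range: 1805000 Ω to 1995000 Ω.
2080000 Ω lies outside that range.

no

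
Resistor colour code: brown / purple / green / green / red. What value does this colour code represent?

Brown → 1 (first significant figure)
Violet → 7 (second significant figure)
Green → 5 (third significant figure)
Green → ×10^5 multiplier
175 × 100000 = 17500000 Ω

17500000 Ω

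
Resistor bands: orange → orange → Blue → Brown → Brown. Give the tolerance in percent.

The last band, brown, is the tolerance band.
Brown corresponds to ±1%.

±1%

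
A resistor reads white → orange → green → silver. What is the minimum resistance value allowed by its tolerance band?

8370000 Ω

White → 9 (first significant figure)
Orange → 3 (second significant figure)
Green → ×10^5 multiplier
Silver → ±10% tolerance
93 × 100000 = 9300000 Ω
Minimum = 9300000 × (1 − 10/100) = 8370000 Ω.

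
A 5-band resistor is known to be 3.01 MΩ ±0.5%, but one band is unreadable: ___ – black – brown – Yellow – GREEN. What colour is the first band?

orange

3010000 Ω = 301 × 10^4.
The first band gives digit 3 of the significand, and 3 is orange.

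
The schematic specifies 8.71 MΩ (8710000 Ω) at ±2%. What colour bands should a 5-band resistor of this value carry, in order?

8710000 Ω = 871 × 10^4.
8 → grey
7 → violet
1 → brown
Multiplier 10^4 → yellow.
±2% tolerance → red.

grey, violet, brown, yellow, red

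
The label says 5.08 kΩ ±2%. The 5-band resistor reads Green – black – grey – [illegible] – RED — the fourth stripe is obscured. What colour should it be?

brown

5080 Ω = 508 × 10^1.
The fourth band is the multiplier, 10^1, which is brown.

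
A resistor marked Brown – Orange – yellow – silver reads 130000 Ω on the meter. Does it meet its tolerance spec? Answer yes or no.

Brown → 1 (first significant figure)
Orange → 3 (second significant figure)
Yellow → ×10^4 multiplier
Silver → ±10% tolerance
13 × 10000 = 130000 Ω
Allowed range: 117000 Ω to 143000 Ω.
130000 Ω lies inside that range.

yes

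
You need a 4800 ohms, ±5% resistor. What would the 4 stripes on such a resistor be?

4800 Ω = 48 × 10^2.
4 → yellow
8 → grey
Multiplier 10^2 → red.
±5% tolerance → gold.

yellow, grey, red, gold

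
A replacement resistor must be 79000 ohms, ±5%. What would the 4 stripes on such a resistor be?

violet, white, orange, gold

79000 Ω = 79 × 10^3.
7 → violet
9 → white
Multiplier 10^3 → orange.
±5% tolerance → gold.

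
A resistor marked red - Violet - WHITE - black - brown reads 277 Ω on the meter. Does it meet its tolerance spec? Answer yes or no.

yes

Red → 2 (first significant figure)
Violet → 7 (second significant figure)
White → 9 (third significant figure)
Black → ×1 multiplier
Brown → ±1% tolerance
279 × 1 = 279 Ω
Allowed range: 276.21 Ω to 281.79 Ω.
277 Ω lies inside that range.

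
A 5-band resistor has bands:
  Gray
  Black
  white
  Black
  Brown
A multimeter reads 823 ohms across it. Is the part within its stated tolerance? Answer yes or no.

no

Grey → 8 (first significant figure)
Black → 0 (second significant figure)
White → 9 (third significant figure)
Black → ×1 multiplier
Brown → ±1% tolerance
809 × 1 = 809 Ω
Allowed range: 800.91 Ω to 817.09 Ω.
823 ohms lies outside that range.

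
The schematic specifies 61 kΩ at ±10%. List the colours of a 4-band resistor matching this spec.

blue, brown, orange, silver

61000 Ω = 61 × 10^3.
6 → blue
1 → brown
Multiplier 10^3 → orange.
±10% tolerance → silver.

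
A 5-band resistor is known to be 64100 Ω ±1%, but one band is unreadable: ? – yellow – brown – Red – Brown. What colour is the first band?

blue

64100 Ω = 641 × 10^2.
The first band gives digit 6 of the significand, and 6 is blue.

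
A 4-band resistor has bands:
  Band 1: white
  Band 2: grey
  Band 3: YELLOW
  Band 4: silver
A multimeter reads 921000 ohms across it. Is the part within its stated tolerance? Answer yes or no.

White → 9 (first significant figure)
Grey → 8 (second significant figure)
Yellow → ×10^4 multiplier
Silver → ±10% tolerance
98 × 10000 = 980000 Ω
Allowed range: 882000 Ω to 1078000 Ω.
921000 ohms lies inside that range.

yes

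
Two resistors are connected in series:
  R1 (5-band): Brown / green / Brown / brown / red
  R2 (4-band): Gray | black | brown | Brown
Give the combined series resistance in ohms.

R1: brown, green, brown → 151; brown ×10 → 1510 Ω.
R2: grey, black → 80; brown ×10 → 800 Ω.
Series: 1510 + 800 = 2310 Ω.

2310 Ω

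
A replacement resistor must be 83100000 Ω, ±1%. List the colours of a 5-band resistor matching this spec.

grey, orange, brown, green, brown

83100000 Ω = 831 × 10^5.
8 → grey
3 → orange
1 → brown
Multiplier 10^5 → green.
±1% tolerance → brown.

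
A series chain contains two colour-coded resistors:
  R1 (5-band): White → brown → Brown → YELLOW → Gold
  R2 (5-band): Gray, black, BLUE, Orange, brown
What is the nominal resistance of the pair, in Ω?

9916000 Ω

R1: white, brown, brown → 911; yellow ×10^4 → 9110000 Ω.
R2: grey, black, blue → 806; orange ×10^3 → 806000 Ω.
Series: 9110000 + 806000 = 9916000 Ω.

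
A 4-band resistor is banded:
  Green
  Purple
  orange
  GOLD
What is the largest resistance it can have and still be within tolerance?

59850 Ω

Green → 5 (first significant figure)
Violet → 7 (second significant figure)
Orange → ×10^3 multiplier
Gold → ±5% tolerance
57 × 1000 = 57000 Ω
Largest = 57000 × (1 + 5/100) = 59850 Ω.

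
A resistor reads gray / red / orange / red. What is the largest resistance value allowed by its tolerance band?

83640 Ω

Grey → 8 (first significant figure)
Red → 2 (second significant figure)
Orange → ×10^3 multiplier
Red → ±2% tolerance
82 × 1000 = 82000 Ω
Largest = 82000 × (1 + 2/100) = 83640 Ω.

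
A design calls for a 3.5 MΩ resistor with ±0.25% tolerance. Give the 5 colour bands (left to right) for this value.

3500000 Ω = 350 × 10^4.
3 → orange
5 → green
0 → black
Multiplier 10^4 → yellow.
±0.25% tolerance → blue.

orange, green, black, yellow, blue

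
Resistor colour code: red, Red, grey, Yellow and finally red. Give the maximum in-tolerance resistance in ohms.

Red → 2 (first significant figure)
Red → 2 (second significant figure)
Grey → 8 (third significant figure)
Yellow → ×10^4 multiplier
Red → ±2% tolerance
228 × 10000 = 2280000 Ω
Maximum = 2280000 × (1 + 2/100) = 2325600 Ω.

2325600 Ω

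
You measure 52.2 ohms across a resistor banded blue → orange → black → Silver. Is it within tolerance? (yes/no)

Blue → 6 (first significant figure)
Orange → 3 (second significant figure)
Black → ×1 multiplier
Silver → ±10% tolerance
63 × 1 = 63 Ω
Allowed range: 56.7 Ω to 69.3 Ω.
52.2 ohms lies outside that range.

no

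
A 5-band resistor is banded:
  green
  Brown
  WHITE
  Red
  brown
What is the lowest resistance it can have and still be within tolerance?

51381 Ω

Green → 5 (first significant figure)
Brown → 1 (second significant figure)
White → 9 (third significant figure)
Red → ×10^2 multiplier
Brown → ±1% tolerance
519 × 100 = 51900 Ω
Lowest = 51900 × (1 − 1/100) = 51381 Ω.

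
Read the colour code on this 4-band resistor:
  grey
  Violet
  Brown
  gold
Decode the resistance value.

Grey → 8 (first significant figure)
Violet → 7 (second significant figure)
Brown → ×10 multiplier
87 × 10 = 870 Ω

870 Ω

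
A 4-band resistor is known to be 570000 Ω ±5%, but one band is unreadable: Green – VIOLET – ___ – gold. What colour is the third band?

yellow

570000 Ω = 57 × 10^4.
The third band is the multiplier, 10^4, which is yellow.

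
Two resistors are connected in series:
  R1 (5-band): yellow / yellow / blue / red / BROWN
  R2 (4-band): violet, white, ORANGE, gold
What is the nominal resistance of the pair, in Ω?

R1: yellow, yellow, blue → 446; red ×10^2 → 44600 Ω.
R2: violet, white → 79; orange ×10^3 → 79000 Ω.
Series: 44600 + 79000 = 123600 Ω.

123600 Ω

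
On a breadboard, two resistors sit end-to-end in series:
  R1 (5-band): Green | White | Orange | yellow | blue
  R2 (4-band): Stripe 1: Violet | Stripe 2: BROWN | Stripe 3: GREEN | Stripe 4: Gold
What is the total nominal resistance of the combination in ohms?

13030000 Ω

R1: green, white, orange → 593; yellow ×10^4 → 5930000 Ω.
R2: violet, brown → 71; green ×10^5 → 7100000 Ω.
Series: 5930000 + 7100000 = 13030000 Ω.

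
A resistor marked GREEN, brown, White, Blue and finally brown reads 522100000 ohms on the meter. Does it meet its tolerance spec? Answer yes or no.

Green → 5 (first significant figure)
Brown → 1 (second significant figure)
White → 9 (third significant figure)
Blue → ×10^6 multiplier
Brown → ±1% tolerance
519 × 1000000 = 519000000 Ω
Allowed range: 513810000 Ω to 524190000 Ω.
522100000 ohms lies inside that range.

yes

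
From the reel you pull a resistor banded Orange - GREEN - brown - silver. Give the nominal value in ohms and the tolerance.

350 Ω ±10%

Orange → 3 (first significant figure)
Green → 5 (second significant figure)
Brown → ×10 multiplier
Silver → ±10% tolerance
35 × 10 = 350 Ω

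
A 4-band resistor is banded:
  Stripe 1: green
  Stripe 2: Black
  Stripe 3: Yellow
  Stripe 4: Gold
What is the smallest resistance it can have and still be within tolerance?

Green → 5 (first significant figure)
Black → 0 (second significant figure)
Yellow → ×10^4 multiplier
Gold → ±5% tolerance
50 × 10000 = 500000 Ω
Smallest = 500000 × (1 − 5/100) = 475000 Ω.

475000 Ω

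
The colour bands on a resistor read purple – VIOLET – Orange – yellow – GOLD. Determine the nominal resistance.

7730000 Ω

Violet → 7 (first significant figure)
Violet → 7 (second significant figure)
Orange → 3 (third significant figure)
Yellow → ×10^4 multiplier
773 × 10000 = 7730000 Ω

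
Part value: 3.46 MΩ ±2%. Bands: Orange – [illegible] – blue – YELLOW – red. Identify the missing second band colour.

yellow

3460000 Ω = 346 × 10^4.
The second band gives digit 4 of the significand, and 4 is yellow.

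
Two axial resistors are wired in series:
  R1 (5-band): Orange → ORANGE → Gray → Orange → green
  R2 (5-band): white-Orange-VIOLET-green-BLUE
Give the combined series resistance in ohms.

R1: orange, orange, grey → 338; orange ×10^3 → 338000 Ω.
R2: white, orange, violet → 937; green ×10^5 → 93700000 Ω.
Series: 338000 + 93700000 = 94038000 Ω.

94038000 Ω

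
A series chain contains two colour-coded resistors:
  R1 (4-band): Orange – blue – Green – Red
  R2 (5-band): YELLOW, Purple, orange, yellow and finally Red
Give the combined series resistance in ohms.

8330000 Ω

R1: orange, blue → 36; green ×10^5 → 3600000 Ω.
R2: yellow, violet, orange → 473; yellow ×10^4 → 4730000 Ω.
Series: 3600000 + 4730000 = 8330000 Ω.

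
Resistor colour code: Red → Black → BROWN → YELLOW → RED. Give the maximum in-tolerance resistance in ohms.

2050200 Ω

Red → 2 (first significant figure)
Black → 0 (second significant figure)
Brown → 1 (third significant figure)
Yellow → ×10^4 multiplier
Red → ±2% tolerance
201 × 10000 = 2010000 Ω
Maximum = 2010000 × (1 + 2/100) = 2050200 Ω.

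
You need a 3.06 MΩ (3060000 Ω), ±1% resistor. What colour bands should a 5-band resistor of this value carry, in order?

3060000 Ω = 306 × 10^4.
3 → orange
0 → black
6 → blue
Multiplier 10^4 → yellow.
±1% tolerance → brown.

orange, black, blue, yellow, brown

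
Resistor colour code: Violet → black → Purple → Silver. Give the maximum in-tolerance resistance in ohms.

770000000 Ω

Violet → 7 (first significant figure)
Black → 0 (second significant figure)
Violet → ×10^7 multiplier
Silver → ±10% tolerance
70 × 10000000 = 700000000 Ω
Maximum = 700000000 × (1 + 10/100) = 770000000 Ω.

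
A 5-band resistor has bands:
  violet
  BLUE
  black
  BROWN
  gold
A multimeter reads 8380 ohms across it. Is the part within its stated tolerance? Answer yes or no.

no

Violet → 7 (first significant figure)
Blue → 6 (second significant figure)
Black → 0 (third significant figure)
Brown → ×10 multiplier
Gold → ±5% tolerance
760 × 10 = 7600 Ω
Allowed range: 7220 Ω to 7980 Ω.
8380 ohms lies outside that range.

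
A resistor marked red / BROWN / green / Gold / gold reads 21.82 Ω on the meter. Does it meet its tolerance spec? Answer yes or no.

Red → 2 (first significant figure)
Brown → 1 (second significant figure)
Green → 5 (third significant figure)
Gold → ×0.1 multiplier
Gold → ±5% tolerance
215 × 0.1 = 21.5 Ω
Allowed range: 20.425 Ω to 22.575 Ω.
21.82 Ω lies inside that range.

yes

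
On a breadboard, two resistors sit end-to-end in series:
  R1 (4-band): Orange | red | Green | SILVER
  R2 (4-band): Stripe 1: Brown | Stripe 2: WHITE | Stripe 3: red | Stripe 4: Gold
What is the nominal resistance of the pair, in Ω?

3201900 Ω

R1: orange, red → 32; green ×10^5 → 3200000 Ω.
R2: brown, white → 19; red ×10^2 → 1900 Ω.
Series: 3200000 + 1900 = 3201900 Ω.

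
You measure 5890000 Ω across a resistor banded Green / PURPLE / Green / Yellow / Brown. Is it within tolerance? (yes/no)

no

Green → 5 (first significant figure)
Violet → 7 (second significant figure)
Green → 5 (third significant figure)
Yellow → ×10^4 multiplier
Brown → ±1% tolerance
575 × 10000 = 5750000 Ω
Allowed range: 5692500 Ω to 5807500 Ω.
5890000 Ω lies outside that range.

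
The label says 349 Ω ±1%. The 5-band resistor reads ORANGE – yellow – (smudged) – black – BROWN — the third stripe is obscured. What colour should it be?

white

349 Ω = 349 × 10^0.
The third band gives digit 9 of the significand, and 9 is white.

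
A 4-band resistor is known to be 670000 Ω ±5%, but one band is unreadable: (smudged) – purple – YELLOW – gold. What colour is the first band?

blue

670000 Ω = 67 × 10^4.
The first band gives digit 6 of the significand, and 6 is blue.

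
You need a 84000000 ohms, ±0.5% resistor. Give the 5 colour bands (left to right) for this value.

84000000 Ω = 840 × 10^5.
8 → grey
4 → yellow
0 → black
Multiplier 10^5 → green.
±0.5% tolerance → green.

grey, yellow, black, green, green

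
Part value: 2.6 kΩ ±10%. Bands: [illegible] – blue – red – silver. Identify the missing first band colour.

red

2600 Ω = 26 × 10^2.
The first band gives digit 2 of the significand, and 2 is red.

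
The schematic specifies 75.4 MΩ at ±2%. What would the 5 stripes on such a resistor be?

violet, green, yellow, green, red

75400000 Ω = 754 × 10^5.
7 → violet
5 → green
4 → yellow
Multiplier 10^5 → green.
±2% tolerance → red.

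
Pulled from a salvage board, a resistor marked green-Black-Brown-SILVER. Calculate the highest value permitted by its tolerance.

Green → 5 (first significant figure)
Black → 0 (second significant figure)
Brown → ×10 multiplier
Silver → ±10% tolerance
50 × 10 = 500 Ω
Highest = 500 × (1 + 10/100) = 550 Ω.

550 Ω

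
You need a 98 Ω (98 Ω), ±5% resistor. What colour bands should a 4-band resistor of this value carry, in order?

98 Ω = 98 × 10^0.
9 → white
8 → grey
Multiplier 10^0 → black.
±5% tolerance → gold.

white, grey, black, gold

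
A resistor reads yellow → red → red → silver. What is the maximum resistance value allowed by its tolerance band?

4620 Ω

Yellow → 4 (first significant figure)
Red → 2 (second significant figure)
Red → ×10^2 multiplier
Silver → ±10% tolerance
42 × 100 = 4200 Ω
Maximum = 4200 × (1 + 10/100) = 4620 Ω.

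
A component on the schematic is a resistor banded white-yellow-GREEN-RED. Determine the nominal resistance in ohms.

9400000 Ω

White → 9 (first significant figure)
Yellow → 4 (second significant figure)
Green → ×10^5 multiplier
94 × 100000 = 9400000 Ω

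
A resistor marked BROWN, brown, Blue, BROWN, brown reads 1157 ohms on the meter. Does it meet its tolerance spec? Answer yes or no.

yes

Brown → 1 (first significant figure)
Brown → 1 (second significant figure)
Blue → 6 (third significant figure)
Brown → ×10 multiplier
Brown → ±1% tolerance
116 × 10 = 1160 Ω
Allowed range: 1148.4 Ω to 1171.6 Ω.
1157 ohms lies inside that range.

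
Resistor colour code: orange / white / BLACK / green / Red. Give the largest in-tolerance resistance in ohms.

Orange → 3 (first significant figure)
White → 9 (second significant figure)
Black → 0 (third significant figure)
Green → ×10^5 multiplier
Red → ±2% tolerance
390 × 100000 = 39000000 Ω
Largest = 39000000 × (1 + 2/100) = 39780000 Ω.

39780000 Ω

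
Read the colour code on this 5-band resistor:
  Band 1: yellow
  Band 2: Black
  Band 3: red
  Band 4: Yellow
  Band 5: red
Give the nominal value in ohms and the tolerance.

Yellow → 4 (first significant figure)
Black → 0 (second significant figure)
Red → 2 (third significant figure)
Yellow → ×10^4 multiplier
Red → ±2% tolerance
402 × 10000 = 4020000 Ω

4020000 Ω ±2%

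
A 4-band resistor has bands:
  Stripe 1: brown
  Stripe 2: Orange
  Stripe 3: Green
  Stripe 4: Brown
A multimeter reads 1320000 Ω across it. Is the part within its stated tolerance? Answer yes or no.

Brown → 1 (first significant figure)
Orange → 3 (second significant figure)
Green → ×10^5 multiplier
Brown → ±1% tolerance
13 × 100000 = 1300000 Ω
Allowed range: 1287000 Ω to 1313000 Ω.
1320000 Ω lies outside that range.

no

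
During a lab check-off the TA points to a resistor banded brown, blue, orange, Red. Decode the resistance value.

16000 Ω

Brown → 1 (first significant figure)
Blue → 6 (second significant figure)
Orange → ×10^3 multiplier
16 × 1000 = 16000 Ω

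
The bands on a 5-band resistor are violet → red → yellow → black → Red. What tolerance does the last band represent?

The last band, red, is the tolerance band.
Red corresponds to ±2%.

±2%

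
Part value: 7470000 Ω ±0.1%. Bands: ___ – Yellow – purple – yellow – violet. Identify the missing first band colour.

7470000 Ω = 747 × 10^4.
The first band gives digit 7 of the significand, and 7 is violet.

violet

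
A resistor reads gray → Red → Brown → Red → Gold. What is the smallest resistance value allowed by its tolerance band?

Grey → 8 (first significant figure)
Red → 2 (second significant figure)
Brown → 1 (third significant figure)
Red → ×10^2 multiplier
Gold → ±5% tolerance
821 × 100 = 82100 Ω
Smallest = 82100 × (1 − 5/100) = 77995 Ω.

77995 Ω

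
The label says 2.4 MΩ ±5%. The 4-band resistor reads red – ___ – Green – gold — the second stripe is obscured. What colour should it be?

2400000 Ω = 24 × 10^5.
The second band gives digit 4 of the significand, and 4 is yellow.

yellow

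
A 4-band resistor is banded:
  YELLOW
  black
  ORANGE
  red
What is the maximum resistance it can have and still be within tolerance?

40800 Ω

Yellow → 4 (first significant figure)
Black → 0 (second significant figure)
Orange → ×10^3 multiplier
Red → ±2% tolerance
40 × 1000 = 40000 Ω
Maximum = 40000 × (1 + 2/100) = 40800 Ω.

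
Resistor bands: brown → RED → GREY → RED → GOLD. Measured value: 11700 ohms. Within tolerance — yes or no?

Brown → 1 (first significant figure)
Red → 2 (second significant figure)
Grey → 8 (third significant figure)
Red → ×10^2 multiplier
Gold → ±5% tolerance
128 × 100 = 12800 Ω
Allowed range: 12160 Ω to 13440 Ω.
11700 ohms lies outside that range.

no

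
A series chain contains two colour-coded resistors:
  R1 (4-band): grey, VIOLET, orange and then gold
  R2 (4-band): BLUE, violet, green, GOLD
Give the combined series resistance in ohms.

R1: grey, violet → 87; orange ×10^3 → 87000 Ω.
R2: blue, violet → 67; green ×10^5 → 6700000 Ω.
Series: 87000 + 6700000 = 6787000 Ω.

6787000 Ω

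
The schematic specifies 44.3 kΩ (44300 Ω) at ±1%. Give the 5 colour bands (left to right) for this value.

yellow, yellow, orange, red, brown

44300 Ω = 443 × 10^2.
4 → yellow
4 → yellow
3 → orange
Multiplier 10^2 → red.
±1% tolerance → brown.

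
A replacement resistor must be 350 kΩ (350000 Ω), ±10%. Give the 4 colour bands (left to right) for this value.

350000 Ω = 35 × 10^4.
3 → orange
5 → green
Multiplier 10^4 → yellow.
±10% tolerance → silver.

orange, green, yellow, silver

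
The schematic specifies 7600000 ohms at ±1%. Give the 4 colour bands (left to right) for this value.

7600000 Ω = 76 × 10^5.
7 → violet
6 → blue
Multiplier 10^5 → green.
±1% tolerance → brown.

violet, blue, green, brown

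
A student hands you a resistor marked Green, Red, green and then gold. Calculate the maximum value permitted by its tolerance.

Green → 5 (first significant figure)
Red → 2 (second significant figure)
Green → ×10^5 multiplier
Gold → ±5% tolerance
52 × 100000 = 5200000 Ω
Maximum = 5200000 × (1 + 5/100) = 5460000 Ω.

5460000 Ω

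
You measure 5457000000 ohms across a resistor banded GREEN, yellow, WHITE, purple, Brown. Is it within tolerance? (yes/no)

Green → 5 (first significant figure)
Yellow → 4 (second significant figure)
White → 9 (third significant figure)
Violet → ×10^7 multiplier
Brown → ±1% tolerance
549 × 10000000 = 5490000000 Ω
Allowed range: 5435100000 Ω to 5544900000 Ω.
5457000000 ohms lies inside that range.

yes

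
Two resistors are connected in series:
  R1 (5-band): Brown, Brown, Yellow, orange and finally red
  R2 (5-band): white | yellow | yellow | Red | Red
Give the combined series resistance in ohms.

208400 Ω

R1: brown, brown, yellow → 114; orange ×10^3 → 114000 Ω.
R2: white, yellow, yellow → 944; red ×10^2 → 94400 Ω.
Series: 114000 + 94400 = 208400 Ω.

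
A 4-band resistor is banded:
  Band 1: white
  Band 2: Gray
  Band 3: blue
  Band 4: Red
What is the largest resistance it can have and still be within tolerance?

White → 9 (first significant figure)
Grey → 8 (second significant figure)
Blue → ×10^6 multiplier
Red → ±2% tolerance
98 × 1000000 = 98000000 Ω
Largest = 98000000 × (1 + 2/100) = 99960000 Ω.

99960000 Ω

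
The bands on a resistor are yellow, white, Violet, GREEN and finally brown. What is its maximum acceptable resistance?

Yellow → 4 (first significant figure)
White → 9 (second significant figure)
Violet → 7 (third significant figure)
Green → ×10^5 multiplier
Brown → ±1% tolerance
497 × 100000 = 49700000 Ω
Maximum = 49700000 × (1 + 1/100) = 50197000 Ω.

50197000 Ω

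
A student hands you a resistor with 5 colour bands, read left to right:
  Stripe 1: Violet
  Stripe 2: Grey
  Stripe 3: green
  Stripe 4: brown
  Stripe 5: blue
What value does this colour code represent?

Violet → 7 (first significant figure)
Grey → 8 (second significant figure)
Green → 5 (third significant figure)
Brown → ×10 multiplier
785 × 10 = 7850 Ω

7850 Ω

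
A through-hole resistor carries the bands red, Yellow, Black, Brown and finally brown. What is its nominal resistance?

2400 Ω

Red → 2 (first significant figure)
Yellow → 4 (second significant figure)
Black → 0 (third significant figure)
Brown → ×10 multiplier
240 × 10 = 2400 Ω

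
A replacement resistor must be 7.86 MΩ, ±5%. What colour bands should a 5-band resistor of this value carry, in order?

7860000 Ω = 786 × 10^4.
7 → violet
8 → grey
6 → blue
Multiplier 10^4 → yellow.
±5% tolerance → gold.

violet, grey, blue, yellow, gold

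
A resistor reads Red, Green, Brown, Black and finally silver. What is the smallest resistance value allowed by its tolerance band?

225.9 Ω

Red → 2 (first significant figure)
Green → 5 (second significant figure)
Brown → 1 (third significant figure)
Black → ×1 multiplier
Silver → ±10% tolerance
251 × 1 = 251 Ω
Smallest = 251 × (1 − 10/100) = 225.9 Ω.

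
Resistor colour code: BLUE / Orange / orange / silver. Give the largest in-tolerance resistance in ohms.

69300 Ω

Blue → 6 (first significant figure)
Orange → 3 (second significant figure)
Orange → ×10^3 multiplier
Silver → ±10% tolerance
63 × 1000 = 63000 Ω
Largest = 63000 × (1 + 10/100) = 69300 Ω.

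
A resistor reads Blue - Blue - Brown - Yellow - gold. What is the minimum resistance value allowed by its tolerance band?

Blue → 6 (first significant figure)
Blue → 6 (second significant figure)
Brown → 1 (third significant figure)
Yellow → ×10^4 multiplier
Gold → ±5% tolerance
661 × 10000 = 6610000 Ω
Minimum = 6610000 × (1 − 5/100) = 6279500 Ω.

6279500 Ω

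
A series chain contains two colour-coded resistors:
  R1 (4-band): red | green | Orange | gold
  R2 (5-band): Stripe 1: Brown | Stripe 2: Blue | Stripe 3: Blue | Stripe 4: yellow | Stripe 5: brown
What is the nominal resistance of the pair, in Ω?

1685000 Ω

R1: red, green → 25; orange ×10^3 → 25000 Ω.
R2: brown, blue, blue → 166; yellow ×10^4 → 1660000 Ω.
Series: 25000 + 1660000 = 1685000 Ω.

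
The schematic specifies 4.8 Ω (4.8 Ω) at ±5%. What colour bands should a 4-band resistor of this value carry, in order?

4.8 Ω = 48 × 10^-1.
4 → yellow
8 → grey
Multiplier 10^-1 → gold.
±5% tolerance → gold.

yellow, grey, gold, gold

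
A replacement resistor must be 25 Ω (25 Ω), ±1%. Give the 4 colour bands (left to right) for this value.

25 Ω = 25 × 10^0.
2 → red
5 → green
Multiplier 10^0 → black.
±1% tolerance → brown.

red, green, black, brown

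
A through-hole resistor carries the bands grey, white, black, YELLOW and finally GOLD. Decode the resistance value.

Grey → 8 (first significant figure)
White → 9 (second significant figure)
Black → 0 (third significant figure)
Yellow → ×10^4 multiplier
890 × 10000 = 8900000 Ω

8900000 Ω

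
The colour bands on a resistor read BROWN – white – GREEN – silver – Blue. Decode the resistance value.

Brown → 1 (first significant figure)
White → 9 (second significant figure)
Green → 5 (third significant figure)
Silver → ×0.01 multiplier
195 × 0.01 = 1.95 Ω

1.95 Ω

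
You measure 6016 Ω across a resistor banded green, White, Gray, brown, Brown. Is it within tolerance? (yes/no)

yes

Green → 5 (first significant figure)
White → 9 (second significant figure)
Grey → 8 (third significant figure)
Brown → ×10 multiplier
Brown → ±1% tolerance
598 × 10 = 5980 Ω
Allowed range: 5920.2 Ω to 6039.8 Ω.
6016 Ω lies inside that range.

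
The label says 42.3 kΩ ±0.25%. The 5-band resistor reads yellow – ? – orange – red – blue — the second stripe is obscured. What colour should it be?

42300 Ω = 423 × 10^2.
The second band gives digit 2 of the significand, and 2 is red.

red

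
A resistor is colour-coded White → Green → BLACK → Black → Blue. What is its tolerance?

±0.25%

The last band, blue, is the tolerance band.
Blue corresponds to ±0.25%.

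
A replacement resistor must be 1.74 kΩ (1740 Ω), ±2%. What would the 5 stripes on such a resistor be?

1740 Ω = 174 × 10^1.
1 → brown
7 → violet
4 → yellow
Multiplier 10^1 → brown.
±2% tolerance → red.

brown, violet, yellow, brown, red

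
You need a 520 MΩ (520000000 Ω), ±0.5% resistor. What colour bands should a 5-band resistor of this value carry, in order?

green, red, black, blue, green

520000000 Ω = 520 × 10^6.
5 → green
2 → red
0 → black
Multiplier 10^6 → blue.
±0.5% tolerance → green.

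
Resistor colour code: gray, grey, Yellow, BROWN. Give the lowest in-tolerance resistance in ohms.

Grey → 8 (first significant figure)
Grey → 8 (second significant figure)
Yellow → ×10^4 multiplier
Brown → ±1% tolerance
88 × 10000 = 880000 Ω
Lowest = 880000 × (1 − 1/100) = 871200 Ω.

871200 Ω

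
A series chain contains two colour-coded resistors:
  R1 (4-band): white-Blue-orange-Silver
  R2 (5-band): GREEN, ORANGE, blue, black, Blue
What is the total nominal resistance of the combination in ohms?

96536 Ω

R1: white, blue → 96; orange ×10^3 → 96000 Ω.
R2: green, orange, blue → 536; black ×1 → 536 Ω.
Series: 96000 + 536 = 96536 Ω.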